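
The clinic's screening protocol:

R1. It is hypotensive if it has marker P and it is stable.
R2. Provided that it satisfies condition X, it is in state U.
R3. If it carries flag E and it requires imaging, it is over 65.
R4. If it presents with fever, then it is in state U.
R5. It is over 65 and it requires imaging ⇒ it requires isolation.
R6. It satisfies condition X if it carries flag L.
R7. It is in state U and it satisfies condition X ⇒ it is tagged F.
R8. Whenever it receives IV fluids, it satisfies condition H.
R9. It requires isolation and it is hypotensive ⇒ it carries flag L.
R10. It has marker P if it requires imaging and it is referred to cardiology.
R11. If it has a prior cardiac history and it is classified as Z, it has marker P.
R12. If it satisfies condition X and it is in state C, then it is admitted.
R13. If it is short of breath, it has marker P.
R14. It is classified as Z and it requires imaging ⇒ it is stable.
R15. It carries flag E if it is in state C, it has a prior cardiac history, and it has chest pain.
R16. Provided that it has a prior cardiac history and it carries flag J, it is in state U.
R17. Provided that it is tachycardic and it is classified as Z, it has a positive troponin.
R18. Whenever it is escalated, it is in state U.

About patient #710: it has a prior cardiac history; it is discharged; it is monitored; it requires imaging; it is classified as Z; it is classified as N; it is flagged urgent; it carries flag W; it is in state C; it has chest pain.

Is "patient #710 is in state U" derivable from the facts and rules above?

Yes

By R11 (it has a prior cardiac history, it is classified as Z): it has marker P.
By R14 (it is classified as Z, it requires imaging): it is stable.
By R15 (it is in state C, it has a prior cardiac history, it has chest pain): it carries flag E.
By R1 (it has marker P, it is stable): it is hypotensive.
By R3 (it carries flag E, it requires imaging): it is over 65.
By R5 (it is over 65, it requires imaging): it requires isolation.
By R9 (it requires isolation, it is hypotensive): it carries flag L.
By R6 (it carries flag L): it satisfies condition X.
By R2 (it satisfies condition X): it is in state U.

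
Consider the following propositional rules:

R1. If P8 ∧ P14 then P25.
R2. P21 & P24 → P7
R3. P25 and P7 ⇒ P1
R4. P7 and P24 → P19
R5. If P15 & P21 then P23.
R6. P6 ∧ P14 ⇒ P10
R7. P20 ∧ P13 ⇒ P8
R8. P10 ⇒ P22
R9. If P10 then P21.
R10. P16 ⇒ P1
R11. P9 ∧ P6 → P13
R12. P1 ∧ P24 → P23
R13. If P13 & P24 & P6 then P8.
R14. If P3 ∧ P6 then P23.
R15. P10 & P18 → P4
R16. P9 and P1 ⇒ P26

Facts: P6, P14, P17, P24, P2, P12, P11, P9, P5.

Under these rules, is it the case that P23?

P10  (by R6: P6, P14)
P21  (by R9: P10)
P13  (by R11: P9, P6)
P8  (by R13: P13, P24, P6)
P25  (by R1: P8, P14)
P7  (by R2: P21, P24)
P1  (by R3: P25, P7)
P23  (by R12: P1, P24)

Yes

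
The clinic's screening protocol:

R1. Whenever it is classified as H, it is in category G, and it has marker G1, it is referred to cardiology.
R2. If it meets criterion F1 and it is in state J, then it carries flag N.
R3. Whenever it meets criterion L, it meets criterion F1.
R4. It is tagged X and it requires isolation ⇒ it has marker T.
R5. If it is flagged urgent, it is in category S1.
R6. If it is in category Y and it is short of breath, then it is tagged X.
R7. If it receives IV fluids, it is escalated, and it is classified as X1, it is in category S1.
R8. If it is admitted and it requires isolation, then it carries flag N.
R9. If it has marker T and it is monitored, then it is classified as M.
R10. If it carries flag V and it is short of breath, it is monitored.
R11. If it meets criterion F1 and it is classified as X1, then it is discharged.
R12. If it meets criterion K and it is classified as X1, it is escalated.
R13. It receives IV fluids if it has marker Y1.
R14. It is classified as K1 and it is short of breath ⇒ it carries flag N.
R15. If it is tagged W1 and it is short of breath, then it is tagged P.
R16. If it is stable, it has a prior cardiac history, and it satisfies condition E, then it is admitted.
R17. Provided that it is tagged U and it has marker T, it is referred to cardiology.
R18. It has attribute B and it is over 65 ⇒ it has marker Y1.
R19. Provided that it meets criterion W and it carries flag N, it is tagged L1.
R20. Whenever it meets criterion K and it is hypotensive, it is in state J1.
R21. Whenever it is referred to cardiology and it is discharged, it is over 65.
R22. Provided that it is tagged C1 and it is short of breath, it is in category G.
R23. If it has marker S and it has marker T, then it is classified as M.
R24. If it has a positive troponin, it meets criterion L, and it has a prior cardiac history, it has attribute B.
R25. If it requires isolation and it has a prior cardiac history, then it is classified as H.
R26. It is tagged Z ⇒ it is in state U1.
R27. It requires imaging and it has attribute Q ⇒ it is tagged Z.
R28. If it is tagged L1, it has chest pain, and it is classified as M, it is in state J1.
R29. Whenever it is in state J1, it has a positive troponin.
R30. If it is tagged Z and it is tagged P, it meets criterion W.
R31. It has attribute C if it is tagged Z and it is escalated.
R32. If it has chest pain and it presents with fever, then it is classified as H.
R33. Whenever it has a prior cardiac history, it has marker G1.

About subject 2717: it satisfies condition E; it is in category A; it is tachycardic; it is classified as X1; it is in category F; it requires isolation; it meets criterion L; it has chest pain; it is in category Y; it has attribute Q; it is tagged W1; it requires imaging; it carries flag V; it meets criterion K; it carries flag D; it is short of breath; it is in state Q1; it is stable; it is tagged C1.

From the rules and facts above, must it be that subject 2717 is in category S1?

No

Forward chaining from the given facts derives: meets criterion F1, is tagged X, is monitored, is discharged, is escalated, is tagged P, is in category G, is tagged Z, meets criterion W, has attribute C, has marker T, is classified as M, is in state U1.
Rules concluding "it is in category S1": R5 needs "it is flagged urgent"; R7 needs "it receives IV fluids" — none of these are established.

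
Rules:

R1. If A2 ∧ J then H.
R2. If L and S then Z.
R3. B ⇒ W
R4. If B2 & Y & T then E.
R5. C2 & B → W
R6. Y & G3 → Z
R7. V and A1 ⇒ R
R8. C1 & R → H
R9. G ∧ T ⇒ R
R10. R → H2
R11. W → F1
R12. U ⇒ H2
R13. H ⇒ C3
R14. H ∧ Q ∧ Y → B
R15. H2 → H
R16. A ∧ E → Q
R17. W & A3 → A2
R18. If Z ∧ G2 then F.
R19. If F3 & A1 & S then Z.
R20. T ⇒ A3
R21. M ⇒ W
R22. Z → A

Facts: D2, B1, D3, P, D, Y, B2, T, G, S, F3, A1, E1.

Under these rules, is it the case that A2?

E  (by R4: B2, Y, T)
R  (by R9: G, T)
H2  (by R10: R)
H  (by R15: H2)
Z  (by R19: F3, A1, S)
A3  (by R20: T)
A  (by R22: Z)
Q  (by R16: A, E)
B  (by R14: H, Q, Y)
W  (by R3: B)
A2  (by R17: W, A3)

Yes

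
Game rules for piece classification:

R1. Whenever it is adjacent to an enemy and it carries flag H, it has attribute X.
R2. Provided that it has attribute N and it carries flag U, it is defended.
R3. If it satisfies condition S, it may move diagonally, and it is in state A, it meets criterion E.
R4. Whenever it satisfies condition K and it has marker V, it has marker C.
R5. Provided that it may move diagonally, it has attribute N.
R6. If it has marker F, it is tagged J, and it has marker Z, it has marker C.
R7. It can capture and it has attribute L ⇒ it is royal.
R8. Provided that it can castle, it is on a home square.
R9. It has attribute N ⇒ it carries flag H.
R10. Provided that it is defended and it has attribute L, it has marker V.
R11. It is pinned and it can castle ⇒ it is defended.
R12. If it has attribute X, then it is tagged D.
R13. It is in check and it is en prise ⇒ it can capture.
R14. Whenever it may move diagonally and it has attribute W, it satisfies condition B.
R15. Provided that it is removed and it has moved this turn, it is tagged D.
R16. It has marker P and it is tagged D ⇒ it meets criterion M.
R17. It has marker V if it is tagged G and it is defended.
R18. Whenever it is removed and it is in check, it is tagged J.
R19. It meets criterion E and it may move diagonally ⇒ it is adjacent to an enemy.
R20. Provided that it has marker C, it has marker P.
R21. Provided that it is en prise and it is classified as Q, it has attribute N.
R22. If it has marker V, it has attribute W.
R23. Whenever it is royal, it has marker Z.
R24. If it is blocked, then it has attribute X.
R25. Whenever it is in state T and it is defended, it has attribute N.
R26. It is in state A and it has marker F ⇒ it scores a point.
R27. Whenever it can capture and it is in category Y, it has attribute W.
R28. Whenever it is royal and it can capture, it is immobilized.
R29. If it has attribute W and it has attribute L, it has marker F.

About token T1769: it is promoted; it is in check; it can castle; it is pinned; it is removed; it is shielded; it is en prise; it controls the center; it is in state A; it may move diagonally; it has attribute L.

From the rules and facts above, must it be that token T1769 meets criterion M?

No

Forward chaining from the given facts derives: has attribute N, is on a home square, carries flag H, is defended, can capture, is tagged J, is royal, has marker V, has attribute W, has marker Z, is immobilized, has marker F, has marker C, satisfies condition B, has marker P, scores a point.
The only rule concluding "it meets criterion M" is R16, which needs "it is tagged D"; that is never established.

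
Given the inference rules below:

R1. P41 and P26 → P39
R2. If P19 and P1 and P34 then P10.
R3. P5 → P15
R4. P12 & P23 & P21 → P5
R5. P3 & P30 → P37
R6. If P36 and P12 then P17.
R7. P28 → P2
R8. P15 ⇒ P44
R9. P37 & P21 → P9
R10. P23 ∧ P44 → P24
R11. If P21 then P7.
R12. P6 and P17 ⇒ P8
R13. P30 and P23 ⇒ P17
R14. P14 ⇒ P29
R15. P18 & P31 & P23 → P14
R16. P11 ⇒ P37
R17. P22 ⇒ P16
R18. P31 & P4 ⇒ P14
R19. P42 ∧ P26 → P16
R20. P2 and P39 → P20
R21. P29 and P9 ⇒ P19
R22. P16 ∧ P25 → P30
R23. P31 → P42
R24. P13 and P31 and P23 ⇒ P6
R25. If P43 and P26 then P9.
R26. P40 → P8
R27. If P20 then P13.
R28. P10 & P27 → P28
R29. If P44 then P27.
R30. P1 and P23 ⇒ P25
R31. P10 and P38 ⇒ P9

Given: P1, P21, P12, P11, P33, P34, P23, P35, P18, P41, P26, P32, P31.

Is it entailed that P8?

Yes

P39  (by R1: P41, P26)
P5  (by R4: P12, P23, P21)
P14  (by R15: P18, P31, P23)
P37  (by R16: P11)
P42  (by R23: P31)
P25  (by R30: P1, P23)
P15  (by R3: P5)
P44  (by R8: P15)
P9  (by R9: P37, P21)
P29  (by R14: P14)
P16  (by R19: P42, P26)
P19  (by R21: P29, P9)
P30  (by R22: P16, P25)
P27  (by R29: P44)
P10  (by R2: P19, P1, P34)
P17  (by R13: P30, P23)
P28  (by R28: P10, P27)
P2  (by R7: P28)
P20  (by R20: P2, P39)
P13  (by R27: P20)
P6  (by R24: P13, P31, P23)
P8  (by R12: P6, P17)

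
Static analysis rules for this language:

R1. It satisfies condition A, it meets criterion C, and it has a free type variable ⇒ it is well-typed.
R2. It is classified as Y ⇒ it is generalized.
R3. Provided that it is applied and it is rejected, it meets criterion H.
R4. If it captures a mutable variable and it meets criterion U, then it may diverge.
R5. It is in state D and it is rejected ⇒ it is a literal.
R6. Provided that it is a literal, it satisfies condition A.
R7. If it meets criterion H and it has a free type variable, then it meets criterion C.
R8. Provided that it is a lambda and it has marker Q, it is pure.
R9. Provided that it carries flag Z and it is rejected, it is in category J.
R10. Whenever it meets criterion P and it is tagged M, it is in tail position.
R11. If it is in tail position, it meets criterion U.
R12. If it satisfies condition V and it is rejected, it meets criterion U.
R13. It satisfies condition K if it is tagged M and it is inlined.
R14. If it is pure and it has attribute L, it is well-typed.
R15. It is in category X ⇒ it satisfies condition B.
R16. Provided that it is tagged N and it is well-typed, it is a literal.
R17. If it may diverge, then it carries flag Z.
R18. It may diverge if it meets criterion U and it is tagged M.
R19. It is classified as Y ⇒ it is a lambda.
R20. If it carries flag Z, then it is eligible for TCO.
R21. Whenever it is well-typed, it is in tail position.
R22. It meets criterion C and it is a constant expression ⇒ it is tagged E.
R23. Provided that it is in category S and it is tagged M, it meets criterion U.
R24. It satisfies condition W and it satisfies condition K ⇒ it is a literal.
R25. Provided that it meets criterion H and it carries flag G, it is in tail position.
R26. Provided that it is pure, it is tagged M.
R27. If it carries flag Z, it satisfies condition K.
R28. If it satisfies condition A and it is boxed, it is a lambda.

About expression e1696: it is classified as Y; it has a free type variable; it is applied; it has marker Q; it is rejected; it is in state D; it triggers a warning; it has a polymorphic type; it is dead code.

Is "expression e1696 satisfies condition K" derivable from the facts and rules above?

Yes

By R3 (it is applied, it is rejected): it meets criterion H.
By R5 (it is in state D, it is rejected): it is a literal.
By R6 (it is a literal): it satisfies condition A.
By R7 (it meets criterion H, it has a free type variable): it meets criterion C.
By R19 (it is classified as Y): it is a lambda.
By R1 (it satisfies condition A, it meets criterion C, it has a free type variable): it is well-typed.
By R8 (it is a lambda, it has marker Q): it is pure.
By R21 (it is well-typed): it is in tail position.
By R26 (it is pure): it is tagged M.
By R11 (it is in tail position): it meets criterion U.
By R18 (it meets criterion U, it is tagged M): it may diverge.
By R17 (it may diverge): it carries flag Z.
By R27 (it carries flag Z): it satisfies condition K.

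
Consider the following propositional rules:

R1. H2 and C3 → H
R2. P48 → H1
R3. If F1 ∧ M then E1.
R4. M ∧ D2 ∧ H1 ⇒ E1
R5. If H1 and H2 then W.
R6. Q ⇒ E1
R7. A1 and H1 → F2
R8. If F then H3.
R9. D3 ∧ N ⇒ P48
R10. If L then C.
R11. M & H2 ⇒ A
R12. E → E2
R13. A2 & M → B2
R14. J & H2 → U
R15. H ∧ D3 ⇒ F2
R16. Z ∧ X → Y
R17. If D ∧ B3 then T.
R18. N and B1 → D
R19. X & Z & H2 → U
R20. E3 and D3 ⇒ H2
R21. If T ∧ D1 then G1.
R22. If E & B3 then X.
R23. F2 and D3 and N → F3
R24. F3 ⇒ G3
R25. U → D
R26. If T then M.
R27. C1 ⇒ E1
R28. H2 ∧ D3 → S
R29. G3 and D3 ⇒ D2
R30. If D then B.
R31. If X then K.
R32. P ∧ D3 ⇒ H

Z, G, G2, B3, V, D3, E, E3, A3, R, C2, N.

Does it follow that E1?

Forward chaining from the given facts derives: P48, E2, H2, X, S, K, H1, W, Y, U, D, B, T, M, A.
Rules concluding E1: R3 needs F1; R4 needs D2; R6 needs Q; R27 needs C1 — none of these are established.

No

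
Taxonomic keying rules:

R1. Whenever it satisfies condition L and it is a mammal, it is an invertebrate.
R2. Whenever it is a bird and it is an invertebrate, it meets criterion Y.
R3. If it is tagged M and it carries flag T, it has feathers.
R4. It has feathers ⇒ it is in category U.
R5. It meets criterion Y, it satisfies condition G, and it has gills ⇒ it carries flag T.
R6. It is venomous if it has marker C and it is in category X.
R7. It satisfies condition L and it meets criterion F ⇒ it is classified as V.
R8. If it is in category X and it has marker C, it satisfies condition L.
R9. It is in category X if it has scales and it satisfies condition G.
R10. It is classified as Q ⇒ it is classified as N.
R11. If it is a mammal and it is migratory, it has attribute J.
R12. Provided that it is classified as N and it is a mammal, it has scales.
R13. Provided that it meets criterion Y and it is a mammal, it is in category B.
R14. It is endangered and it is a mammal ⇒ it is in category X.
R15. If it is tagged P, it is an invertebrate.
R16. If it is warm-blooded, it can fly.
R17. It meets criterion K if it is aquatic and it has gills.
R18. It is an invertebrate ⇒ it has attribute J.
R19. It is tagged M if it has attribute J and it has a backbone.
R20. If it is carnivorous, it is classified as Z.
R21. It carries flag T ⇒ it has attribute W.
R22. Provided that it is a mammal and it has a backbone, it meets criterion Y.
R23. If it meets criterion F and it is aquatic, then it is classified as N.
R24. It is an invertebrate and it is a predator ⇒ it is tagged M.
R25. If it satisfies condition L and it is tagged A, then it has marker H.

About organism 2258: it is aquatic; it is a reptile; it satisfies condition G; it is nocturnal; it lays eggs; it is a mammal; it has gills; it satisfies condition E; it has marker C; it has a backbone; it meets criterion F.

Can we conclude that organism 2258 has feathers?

Yes

By R22 (it is a mammal, it has a backbone): it meets criterion Y.
By R23 (it meets criterion F, it is aquatic): it is classified as N.
By R5 (it meets criterion Y, it satisfies condition G, it has gills): it carries flag T.
By R12 (it is classified as N, it is a mammal): it has scales.
By R9 (it has scales, it satisfies condition G): it is in category X.
By R8 (it is in category X, it has marker C): it satisfies condition L.
By R1 (it satisfies condition L, it is a mammal): it is an invertebrate.
By R18 (it is an invertebrate): it has attribute J.
By R19 (it has attribute J, it has a backbone): it is tagged M.
By R3 (it is tagged M, it carries flag T): it has feathers.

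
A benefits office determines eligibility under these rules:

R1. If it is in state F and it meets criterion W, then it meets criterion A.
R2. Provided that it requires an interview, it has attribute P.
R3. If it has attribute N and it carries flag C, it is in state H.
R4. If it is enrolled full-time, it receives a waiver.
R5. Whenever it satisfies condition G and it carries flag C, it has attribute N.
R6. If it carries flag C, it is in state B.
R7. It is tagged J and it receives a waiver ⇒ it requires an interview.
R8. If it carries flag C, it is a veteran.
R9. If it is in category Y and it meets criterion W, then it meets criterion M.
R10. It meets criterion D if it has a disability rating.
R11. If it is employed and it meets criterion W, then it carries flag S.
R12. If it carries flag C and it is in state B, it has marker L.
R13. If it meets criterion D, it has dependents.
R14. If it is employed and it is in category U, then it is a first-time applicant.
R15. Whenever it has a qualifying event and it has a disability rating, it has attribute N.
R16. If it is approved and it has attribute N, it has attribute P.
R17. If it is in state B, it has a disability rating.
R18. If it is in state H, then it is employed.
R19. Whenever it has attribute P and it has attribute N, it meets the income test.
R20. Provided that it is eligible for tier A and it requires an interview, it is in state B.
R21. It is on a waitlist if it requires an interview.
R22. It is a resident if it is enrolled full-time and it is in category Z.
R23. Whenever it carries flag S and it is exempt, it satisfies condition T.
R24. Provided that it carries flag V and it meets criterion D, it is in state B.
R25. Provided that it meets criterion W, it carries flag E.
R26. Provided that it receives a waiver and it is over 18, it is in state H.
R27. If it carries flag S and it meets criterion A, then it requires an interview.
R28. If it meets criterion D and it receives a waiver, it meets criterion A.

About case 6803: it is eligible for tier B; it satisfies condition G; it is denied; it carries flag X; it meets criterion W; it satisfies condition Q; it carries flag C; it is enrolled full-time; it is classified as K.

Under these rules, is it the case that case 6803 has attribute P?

Yes

By R4 (it is enrolled full-time): it receives a waiver.
By R5 (it satisfies condition G, it carries flag C): it has attribute N.
By R6 (it carries flag C): it is in state B.
By R17 (it is in state B): it has a disability rating.
By R3 (it has attribute N, it carries flag C): it is in state H.
By R10 (it has a disability rating): it meets criterion D.
By R18 (it is in state H): it is employed.
By R28 (it meets criterion D, it receives a waiver): it meets criterion A.
By R11 (it is employed, it meets criterion W): it carries flag S.
By R27 (it carries flag S, it meets criterion A): it requires an interview.
By R2 (it requires an interview): it has attribute P.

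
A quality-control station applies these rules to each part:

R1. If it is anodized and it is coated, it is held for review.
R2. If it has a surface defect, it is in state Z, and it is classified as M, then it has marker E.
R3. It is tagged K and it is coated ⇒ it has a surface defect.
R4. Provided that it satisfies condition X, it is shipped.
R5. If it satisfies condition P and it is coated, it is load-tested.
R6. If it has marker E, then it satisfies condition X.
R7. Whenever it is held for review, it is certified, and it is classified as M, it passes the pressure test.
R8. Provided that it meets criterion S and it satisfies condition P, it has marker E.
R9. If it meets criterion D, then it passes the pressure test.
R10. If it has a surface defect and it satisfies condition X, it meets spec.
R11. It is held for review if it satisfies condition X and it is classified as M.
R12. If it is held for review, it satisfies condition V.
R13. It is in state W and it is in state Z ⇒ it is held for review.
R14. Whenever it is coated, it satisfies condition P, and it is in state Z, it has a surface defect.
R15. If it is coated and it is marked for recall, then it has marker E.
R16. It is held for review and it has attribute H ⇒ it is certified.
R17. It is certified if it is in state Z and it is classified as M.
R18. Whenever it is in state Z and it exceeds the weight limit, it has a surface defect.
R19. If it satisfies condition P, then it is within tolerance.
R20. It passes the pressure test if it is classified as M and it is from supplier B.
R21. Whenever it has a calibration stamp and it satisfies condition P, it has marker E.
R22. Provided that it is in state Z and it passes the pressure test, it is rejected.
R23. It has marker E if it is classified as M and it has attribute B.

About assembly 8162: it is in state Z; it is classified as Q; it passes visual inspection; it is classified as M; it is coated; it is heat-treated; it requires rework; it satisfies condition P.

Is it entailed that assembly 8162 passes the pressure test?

By R14 (it is coated, it satisfies condition P, it is in state Z): it has a surface defect.
By R17 (it is in state Z, it is classified as M): it is certified.
By R2 (it has a surface defect, it is in state Z, it is classified as M): it has marker E.
By R6 (it has marker E): it satisfies condition X.
By R11 (it satisfies condition X, it is classified as M): it is held for review.
By R7 (it is held for review, it is certified, it is classified as M): it passes the pressure test.

Yes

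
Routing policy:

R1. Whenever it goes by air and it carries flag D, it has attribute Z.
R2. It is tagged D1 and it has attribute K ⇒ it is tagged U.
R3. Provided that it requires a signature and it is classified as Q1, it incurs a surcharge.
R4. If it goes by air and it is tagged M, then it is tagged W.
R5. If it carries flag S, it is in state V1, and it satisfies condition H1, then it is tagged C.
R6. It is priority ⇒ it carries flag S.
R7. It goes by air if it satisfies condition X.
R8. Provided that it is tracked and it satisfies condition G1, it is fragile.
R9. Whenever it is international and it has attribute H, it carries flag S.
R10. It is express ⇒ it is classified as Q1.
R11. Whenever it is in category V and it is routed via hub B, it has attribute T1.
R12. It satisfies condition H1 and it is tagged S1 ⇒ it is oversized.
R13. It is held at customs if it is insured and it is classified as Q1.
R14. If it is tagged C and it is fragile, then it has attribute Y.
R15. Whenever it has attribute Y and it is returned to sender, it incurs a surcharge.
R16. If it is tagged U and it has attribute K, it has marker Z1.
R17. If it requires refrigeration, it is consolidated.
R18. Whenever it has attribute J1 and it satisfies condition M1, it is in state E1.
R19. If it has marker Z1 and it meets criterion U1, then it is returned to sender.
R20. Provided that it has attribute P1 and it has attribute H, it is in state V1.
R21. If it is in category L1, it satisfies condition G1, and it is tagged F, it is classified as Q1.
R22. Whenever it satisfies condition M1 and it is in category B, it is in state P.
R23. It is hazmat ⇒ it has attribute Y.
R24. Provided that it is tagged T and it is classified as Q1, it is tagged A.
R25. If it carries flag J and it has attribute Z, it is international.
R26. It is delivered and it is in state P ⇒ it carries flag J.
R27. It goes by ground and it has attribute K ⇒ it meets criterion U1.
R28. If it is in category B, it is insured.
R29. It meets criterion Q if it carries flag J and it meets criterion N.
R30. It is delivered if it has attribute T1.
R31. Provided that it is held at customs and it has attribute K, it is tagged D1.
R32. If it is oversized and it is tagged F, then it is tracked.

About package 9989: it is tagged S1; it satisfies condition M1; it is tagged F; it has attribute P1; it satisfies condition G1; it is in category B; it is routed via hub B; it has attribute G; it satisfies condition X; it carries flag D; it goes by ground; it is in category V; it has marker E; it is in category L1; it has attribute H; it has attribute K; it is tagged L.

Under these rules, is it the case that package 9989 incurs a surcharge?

No

Forward chaining from the given facts derives: goes by air, has attribute T1, is in state V1, is classified as Q1, is in state P, meets criterion U1, is insured, is delivered, has attribute Z, is held at customs, carries flag J, is tagged D1, is tagged U, has marker Z1, is returned to sender, is international, carries flag S.
Rules concluding "it incurs a surcharge": R3 needs "it requires a signature"; R15 needs "it has attribute Y" — none of these are established.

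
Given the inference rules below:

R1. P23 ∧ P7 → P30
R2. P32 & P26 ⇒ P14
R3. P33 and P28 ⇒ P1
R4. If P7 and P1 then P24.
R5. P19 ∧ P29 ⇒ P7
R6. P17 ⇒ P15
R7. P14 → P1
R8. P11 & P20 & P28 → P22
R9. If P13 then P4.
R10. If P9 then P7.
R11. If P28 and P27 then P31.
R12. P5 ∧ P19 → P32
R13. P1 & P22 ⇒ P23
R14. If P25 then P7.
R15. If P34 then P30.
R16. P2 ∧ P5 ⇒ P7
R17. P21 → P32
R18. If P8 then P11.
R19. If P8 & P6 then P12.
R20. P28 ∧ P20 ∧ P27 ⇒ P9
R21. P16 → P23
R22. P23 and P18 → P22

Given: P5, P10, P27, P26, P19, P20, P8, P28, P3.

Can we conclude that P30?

P32  (by R12: P5, P19)
P11  (by R18: P8)
P9  (by R20: P28, P20, P27)
P14  (by R2: P32, P26)
P1  (by R7: P14)
P22  (by R8: P11, P20, P28)
P7  (by R10: P9)
P23  (by R13: P1, P22)
P30  (by R1: P23, P7)

Yes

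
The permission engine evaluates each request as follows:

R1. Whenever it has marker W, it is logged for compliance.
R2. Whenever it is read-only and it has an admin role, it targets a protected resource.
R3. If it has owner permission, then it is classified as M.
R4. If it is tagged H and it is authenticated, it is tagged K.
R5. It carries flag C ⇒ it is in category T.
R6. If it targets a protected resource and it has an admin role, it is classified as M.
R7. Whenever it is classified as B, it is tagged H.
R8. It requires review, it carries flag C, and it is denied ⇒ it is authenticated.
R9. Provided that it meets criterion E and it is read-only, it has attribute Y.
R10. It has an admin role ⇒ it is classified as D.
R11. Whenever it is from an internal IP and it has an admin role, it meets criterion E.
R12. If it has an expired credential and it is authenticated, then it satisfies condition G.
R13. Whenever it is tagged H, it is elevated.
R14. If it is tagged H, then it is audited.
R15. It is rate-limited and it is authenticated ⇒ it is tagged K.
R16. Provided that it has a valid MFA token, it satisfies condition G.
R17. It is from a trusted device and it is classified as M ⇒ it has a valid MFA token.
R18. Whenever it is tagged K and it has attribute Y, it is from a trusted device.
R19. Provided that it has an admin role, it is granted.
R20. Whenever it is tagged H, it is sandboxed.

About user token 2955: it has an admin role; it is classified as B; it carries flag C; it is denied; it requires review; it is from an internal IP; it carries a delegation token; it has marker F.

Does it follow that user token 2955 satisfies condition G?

No

Forward chaining from the given facts derives: is in category T, is tagged H, is authenticated, is classified as D, meets criterion E, is elevated, is audited, is granted, is sandboxed, is tagged K.
Rules concluding "it satisfies condition G": R12 needs "it has an expired credential"; R16 needs "it has a valid MFA token" — none of these are established.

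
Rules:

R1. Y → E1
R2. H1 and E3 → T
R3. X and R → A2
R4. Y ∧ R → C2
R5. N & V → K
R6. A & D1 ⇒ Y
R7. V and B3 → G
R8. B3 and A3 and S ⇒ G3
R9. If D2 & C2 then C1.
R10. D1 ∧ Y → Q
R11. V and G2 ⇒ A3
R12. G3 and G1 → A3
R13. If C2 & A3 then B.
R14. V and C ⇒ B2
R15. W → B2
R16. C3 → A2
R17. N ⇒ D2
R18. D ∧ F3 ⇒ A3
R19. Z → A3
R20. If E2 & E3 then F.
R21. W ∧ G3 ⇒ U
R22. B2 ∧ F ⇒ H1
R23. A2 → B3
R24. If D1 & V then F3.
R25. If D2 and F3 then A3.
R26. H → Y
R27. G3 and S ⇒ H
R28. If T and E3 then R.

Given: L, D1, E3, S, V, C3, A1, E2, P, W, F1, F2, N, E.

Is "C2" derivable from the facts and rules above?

Yes

B2  (by R15: W)
A2  (by R16: C3)
D2  (by R17: N)
F  (by R20: E2, E3)
H1  (by R22: B2, F)
B3  (by R23: A2)
F3  (by R24: D1, V)
A3  (by R25: D2, F3)
T  (by R2: H1, E3)
G3  (by R8: B3, A3, S)
H  (by R27: G3, S)
R  (by R28: T, E3)
Y  (by R26: H)
C2  (by R4: Y, R)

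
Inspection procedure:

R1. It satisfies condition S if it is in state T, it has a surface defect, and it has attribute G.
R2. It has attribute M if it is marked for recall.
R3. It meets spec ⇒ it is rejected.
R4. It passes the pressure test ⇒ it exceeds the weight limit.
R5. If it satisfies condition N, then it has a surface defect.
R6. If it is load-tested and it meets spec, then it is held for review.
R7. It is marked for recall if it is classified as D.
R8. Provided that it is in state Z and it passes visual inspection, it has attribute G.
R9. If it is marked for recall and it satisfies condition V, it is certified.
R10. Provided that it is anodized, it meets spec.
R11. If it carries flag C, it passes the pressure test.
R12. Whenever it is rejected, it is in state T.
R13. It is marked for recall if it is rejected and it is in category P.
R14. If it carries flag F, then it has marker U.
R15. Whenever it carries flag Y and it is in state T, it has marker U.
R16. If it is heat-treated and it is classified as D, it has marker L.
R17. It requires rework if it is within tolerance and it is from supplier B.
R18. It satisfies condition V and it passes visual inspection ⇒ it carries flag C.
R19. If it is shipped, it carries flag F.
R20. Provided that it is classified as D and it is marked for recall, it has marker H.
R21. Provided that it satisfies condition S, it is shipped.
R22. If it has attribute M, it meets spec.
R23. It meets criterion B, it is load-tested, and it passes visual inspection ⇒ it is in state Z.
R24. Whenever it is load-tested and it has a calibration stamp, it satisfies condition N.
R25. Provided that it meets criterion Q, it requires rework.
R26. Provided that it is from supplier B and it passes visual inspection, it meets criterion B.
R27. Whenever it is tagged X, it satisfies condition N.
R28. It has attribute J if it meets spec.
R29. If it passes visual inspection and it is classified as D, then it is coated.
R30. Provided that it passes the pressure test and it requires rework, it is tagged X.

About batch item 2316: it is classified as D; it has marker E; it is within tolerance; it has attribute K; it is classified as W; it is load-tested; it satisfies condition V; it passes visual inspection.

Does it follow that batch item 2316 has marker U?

No

Forward chaining from the given facts derives: is marked for recall, is certified, carries flag C, has marker H, is coated, has attribute M, passes the pressure test, meets spec, has attribute J, is rejected, exceeds the weight limit, is held for review, is in state T.
Rules concluding "it has marker U": R14 needs "it carries flag F"; R15 needs "it carries flag Y" — none of these are established.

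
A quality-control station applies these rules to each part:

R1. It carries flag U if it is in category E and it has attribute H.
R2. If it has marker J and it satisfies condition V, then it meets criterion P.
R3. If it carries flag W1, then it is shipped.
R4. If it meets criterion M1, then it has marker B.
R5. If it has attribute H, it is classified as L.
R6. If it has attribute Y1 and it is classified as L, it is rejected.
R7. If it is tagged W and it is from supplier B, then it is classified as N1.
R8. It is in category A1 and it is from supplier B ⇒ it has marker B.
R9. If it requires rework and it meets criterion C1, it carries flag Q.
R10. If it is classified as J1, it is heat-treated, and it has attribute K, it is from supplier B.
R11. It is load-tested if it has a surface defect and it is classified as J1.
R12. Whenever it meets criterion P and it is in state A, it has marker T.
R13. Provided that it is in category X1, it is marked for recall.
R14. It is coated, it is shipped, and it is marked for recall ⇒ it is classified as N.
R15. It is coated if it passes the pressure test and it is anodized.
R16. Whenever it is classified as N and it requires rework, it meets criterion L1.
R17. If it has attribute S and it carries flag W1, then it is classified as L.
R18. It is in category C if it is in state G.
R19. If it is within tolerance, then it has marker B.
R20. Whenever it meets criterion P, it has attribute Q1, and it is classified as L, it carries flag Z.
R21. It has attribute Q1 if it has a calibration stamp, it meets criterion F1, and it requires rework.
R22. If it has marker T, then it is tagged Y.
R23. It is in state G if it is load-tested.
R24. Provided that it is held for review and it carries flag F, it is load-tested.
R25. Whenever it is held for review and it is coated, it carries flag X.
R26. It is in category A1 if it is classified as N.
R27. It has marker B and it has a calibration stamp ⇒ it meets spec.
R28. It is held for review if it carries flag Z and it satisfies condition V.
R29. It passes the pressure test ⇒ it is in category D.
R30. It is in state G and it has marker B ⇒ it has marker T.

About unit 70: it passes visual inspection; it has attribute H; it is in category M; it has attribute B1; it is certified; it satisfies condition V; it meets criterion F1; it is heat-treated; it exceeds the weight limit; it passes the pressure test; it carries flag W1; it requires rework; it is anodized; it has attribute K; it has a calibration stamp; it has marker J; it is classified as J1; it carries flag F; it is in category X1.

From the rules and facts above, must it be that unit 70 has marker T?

Yes

By R2 (it has marker J, it satisfies condition V): it meets criterion P.
By R3 (it carries flag W1): it is shipped.
By R5 (it has attribute H): it is classified as L.
By R10 (it is classified as J1, it is heat-treated, it has attribute K): it is from supplier B.
By R13 (it is in category X1): it is marked for recall.
By R15 (it passes the pressure test, it is anodized): it is coated.
By R21 (it has a calibration stamp, it meets criterion F1, it requires rework): it has attribute Q1.
By R14 (it is coated, it is shipped, it is marked for recall): it is classified as N.
By R20 (it meets criterion P, it has attribute Q1, it is classified as L): it carries flag Z.
By R26 (it is classified as N): it is in category A1.
By R28 (it carries flag Z, it satisfies condition V): it is held for review.
By R8 (it is in category A1, it is from supplier B): it has marker B.
By R24 (it is held for review, it carries flag F): it is load-tested.
By R23 (it is load-tested): it is in state G.
By R30 (it is in state G, it has marker B): it has marker T.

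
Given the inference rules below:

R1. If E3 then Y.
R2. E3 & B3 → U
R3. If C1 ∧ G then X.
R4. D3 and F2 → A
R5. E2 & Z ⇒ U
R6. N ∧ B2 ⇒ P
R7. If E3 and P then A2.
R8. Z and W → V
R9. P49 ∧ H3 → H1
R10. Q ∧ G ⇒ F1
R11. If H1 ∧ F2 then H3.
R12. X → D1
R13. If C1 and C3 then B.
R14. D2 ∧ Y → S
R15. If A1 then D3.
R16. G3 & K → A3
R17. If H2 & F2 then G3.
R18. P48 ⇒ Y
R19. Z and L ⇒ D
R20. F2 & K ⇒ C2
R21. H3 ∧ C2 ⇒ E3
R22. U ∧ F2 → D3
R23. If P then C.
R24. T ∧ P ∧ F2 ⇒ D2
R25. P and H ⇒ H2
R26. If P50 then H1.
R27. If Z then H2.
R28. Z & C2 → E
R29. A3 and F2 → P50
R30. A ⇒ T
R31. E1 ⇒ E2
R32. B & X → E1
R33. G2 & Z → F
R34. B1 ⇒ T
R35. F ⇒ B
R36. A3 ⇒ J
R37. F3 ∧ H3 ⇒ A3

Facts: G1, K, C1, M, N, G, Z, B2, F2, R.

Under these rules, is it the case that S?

Forward chaining from the given facts derives: X, P, D1, C2, C, H2, E, G3, A3, P50, J, H1, H3, E3, Y, A2.
The only rule concluding S is R14, which needs D2; that is never established.

No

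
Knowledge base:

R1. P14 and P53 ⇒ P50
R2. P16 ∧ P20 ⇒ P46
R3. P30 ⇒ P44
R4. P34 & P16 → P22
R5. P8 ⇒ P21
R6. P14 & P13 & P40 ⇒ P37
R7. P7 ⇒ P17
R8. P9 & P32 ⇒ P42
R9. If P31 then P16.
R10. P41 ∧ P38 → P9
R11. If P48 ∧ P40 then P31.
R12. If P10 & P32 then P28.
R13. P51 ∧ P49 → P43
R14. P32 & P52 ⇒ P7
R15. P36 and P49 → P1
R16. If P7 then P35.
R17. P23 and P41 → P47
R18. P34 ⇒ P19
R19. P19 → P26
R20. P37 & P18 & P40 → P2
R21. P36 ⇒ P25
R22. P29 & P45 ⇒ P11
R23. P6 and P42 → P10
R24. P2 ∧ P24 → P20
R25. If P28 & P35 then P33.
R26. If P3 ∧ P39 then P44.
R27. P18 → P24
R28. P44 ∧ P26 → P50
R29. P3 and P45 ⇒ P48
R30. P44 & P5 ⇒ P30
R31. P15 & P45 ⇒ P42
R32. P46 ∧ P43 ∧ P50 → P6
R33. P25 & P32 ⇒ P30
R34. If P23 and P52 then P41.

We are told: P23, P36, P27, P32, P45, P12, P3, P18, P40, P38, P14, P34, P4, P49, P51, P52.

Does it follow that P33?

Forward chaining from the given facts derives: P43, P7, P1, P35, P19, P26, P25, P24, P48, P30, P41, P44, P17, P9, P31, P47, P50, P42, P16, P22.
The only rule concluding P33 is R25, which needs P28; that is never established.

No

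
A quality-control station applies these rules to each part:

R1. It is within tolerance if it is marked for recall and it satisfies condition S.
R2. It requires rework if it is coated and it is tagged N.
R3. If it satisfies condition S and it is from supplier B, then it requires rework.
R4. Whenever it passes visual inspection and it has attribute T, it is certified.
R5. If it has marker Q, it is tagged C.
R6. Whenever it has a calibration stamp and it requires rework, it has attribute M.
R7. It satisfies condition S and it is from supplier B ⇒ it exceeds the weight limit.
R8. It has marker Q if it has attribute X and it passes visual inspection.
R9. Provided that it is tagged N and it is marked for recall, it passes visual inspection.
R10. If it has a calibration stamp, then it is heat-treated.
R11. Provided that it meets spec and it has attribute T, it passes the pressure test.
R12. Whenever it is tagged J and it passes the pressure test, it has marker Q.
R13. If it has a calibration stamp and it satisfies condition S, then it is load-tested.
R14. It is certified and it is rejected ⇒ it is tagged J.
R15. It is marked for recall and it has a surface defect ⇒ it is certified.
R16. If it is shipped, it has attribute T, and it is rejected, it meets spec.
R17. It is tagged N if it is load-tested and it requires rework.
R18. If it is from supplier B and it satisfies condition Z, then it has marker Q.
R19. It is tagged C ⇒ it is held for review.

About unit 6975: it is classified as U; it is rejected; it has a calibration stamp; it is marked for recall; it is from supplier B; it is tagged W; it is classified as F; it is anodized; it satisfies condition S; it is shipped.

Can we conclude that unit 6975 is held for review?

No

Forward chaining from the given facts derives: is within tolerance, requires rework, has attribute M, exceeds the weight limit, is heat-treated, is load-tested, is tagged N, passes visual inspection.
The only rule concluding "it is held for review" is R19, which needs "it is tagged C"; that is never established.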